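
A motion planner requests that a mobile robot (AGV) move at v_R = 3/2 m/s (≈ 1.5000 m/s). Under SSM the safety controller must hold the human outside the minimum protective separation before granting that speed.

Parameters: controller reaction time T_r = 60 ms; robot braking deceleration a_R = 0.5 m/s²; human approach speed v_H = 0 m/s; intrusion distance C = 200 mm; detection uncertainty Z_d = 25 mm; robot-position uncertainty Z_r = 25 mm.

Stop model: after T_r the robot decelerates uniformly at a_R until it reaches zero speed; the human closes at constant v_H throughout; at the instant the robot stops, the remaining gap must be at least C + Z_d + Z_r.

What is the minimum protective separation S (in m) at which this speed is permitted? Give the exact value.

S_min = 259/100 m = 2.5900 m

braking lasts T_s = (3/2)/(1/2) = 3.0000 s
robot covers v_R·T_r = 1.5000·0.0600 = 0.0900 m before braking
braking distance = 1.5000²/(2·0.5000) = 2.2500 m
human closes 0.0000·3.0600 = 0.0000 m
C+Z_d+Z_r = 0.2000+0.0250+0.0250 = 0.2500 m
S_min ≈ 0.0900+2.2500+0.0000+0.2500  ⇒  S_min = 259/100 m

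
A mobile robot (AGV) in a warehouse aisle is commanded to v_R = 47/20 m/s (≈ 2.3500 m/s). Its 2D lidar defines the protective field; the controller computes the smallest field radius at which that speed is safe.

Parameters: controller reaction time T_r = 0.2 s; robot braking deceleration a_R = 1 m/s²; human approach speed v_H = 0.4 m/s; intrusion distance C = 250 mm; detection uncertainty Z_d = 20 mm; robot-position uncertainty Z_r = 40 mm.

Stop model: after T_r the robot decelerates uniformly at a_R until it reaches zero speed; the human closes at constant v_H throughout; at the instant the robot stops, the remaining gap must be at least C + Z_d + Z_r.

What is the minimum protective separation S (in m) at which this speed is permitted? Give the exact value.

S_min = 3649/800 m = 4.5613 m

T_s = v_R/a_R = (47/20)/1 = 2.3500 s
reaction-phase robot travel = 2.3500·0.2000 = 0.4700 m
robot covers 2.3500·2.3500 − ½·1.0000·2.3500² = 2.7612 m while stopping
person approaches 0.4000·(0.2000+2.3500) = 1.0200 m
residual clearance needed = 0.2500+0.0200+0.0400 = 0.3100 m
S_min ≈ 0.4700+2.7612+1.0200+0.3100  ⇒  S_min = 3649/800 m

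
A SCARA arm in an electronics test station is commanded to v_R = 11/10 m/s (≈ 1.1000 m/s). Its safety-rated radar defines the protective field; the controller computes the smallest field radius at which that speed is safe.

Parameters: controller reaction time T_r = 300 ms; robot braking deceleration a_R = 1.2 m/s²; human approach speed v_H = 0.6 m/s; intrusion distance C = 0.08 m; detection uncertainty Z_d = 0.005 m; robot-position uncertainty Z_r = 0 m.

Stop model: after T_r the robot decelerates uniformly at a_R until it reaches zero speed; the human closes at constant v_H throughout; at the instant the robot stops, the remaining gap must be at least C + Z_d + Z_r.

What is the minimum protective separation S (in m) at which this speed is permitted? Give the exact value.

S_min = 1979/1200 m = 1.6492 m

braking lasts T_s = (11/10)/(6/5) = 0.9167 s
reaction-phase robot travel = 1.1000·0.3000 = 0.3300 m
braking distance = 1.1000²/(2·1.2000) = 0.5042 m
person approaches 0.6000·(0.3000+0.9167) = 0.7300 m
residual clearance needed = 0.0800+0.0050+0.0000 = 0.0850 m
S_min ≈ 0.3300+0.5042+0.7300+0.0850  ⇒  S_min = 1979/1200 m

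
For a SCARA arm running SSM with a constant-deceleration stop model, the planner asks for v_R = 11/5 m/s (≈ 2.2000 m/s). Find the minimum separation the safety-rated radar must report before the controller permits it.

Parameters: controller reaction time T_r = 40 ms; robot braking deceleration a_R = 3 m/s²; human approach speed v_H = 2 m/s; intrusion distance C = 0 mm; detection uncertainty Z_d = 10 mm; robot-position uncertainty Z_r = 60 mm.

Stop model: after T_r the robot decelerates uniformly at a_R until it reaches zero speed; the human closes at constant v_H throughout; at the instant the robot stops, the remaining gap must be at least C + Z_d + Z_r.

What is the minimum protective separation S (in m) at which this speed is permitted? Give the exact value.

stop time T_s = (11/5)/3 = 0.7333 s
robot in T_r: 2.2000·0.0400 = 0.0880 m
robot covers 2.2000·0.7333 − ½·3.0000·0.7333² = 0.8067 m while stopping
person approaches 2.0000·(0.0400+0.7333) = 1.5467 m
C+Z_d+Z_r = 0.0000+0.0100+0.0600 = 0.0700 m
S_min ≈ 0.0880+0.8067+1.5467+0.0700  ⇒  S_min = 3767/1500 m

S_min = 3767/1500 m = 2.5113 m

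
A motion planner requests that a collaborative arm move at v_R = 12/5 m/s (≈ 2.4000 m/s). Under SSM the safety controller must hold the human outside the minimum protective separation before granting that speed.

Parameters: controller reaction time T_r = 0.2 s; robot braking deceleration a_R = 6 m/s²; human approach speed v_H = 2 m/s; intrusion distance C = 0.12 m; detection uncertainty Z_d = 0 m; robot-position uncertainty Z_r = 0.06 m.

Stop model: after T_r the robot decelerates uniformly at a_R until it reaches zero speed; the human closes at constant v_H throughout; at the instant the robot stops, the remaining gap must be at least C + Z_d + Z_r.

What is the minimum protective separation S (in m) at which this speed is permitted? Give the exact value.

T_s = v_R/a_R = (12/5)/6 = 0.4000 s
robot covers v_R·T_r = 2.4000·0.2000 = 0.4800 m before braking
braking distance = 2.4000²/(2·6.0000) = 0.4800 m
human closes 2.0000·0.6000 = 1.2000 m
residual clearance needed = 0.1200+0.0000+0.0600 = 0.1800 m
S_min ≈ 0.4800+0.4800+1.2000+0.1800  ⇒  S_min = 117/50 m

S_min = 117/50 m = 2.3400 m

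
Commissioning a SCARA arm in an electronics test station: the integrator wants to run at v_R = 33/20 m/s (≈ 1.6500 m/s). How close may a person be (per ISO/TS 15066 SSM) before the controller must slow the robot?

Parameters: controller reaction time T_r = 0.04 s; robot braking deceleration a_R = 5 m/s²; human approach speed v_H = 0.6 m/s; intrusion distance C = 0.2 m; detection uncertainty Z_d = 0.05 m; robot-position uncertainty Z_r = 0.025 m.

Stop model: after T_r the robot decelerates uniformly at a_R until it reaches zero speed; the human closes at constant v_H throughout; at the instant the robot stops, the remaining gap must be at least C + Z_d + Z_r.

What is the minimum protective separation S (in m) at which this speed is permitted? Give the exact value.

S_min = 3341/4000 m = 0.8353 m

braking lasts T_s = (33/20)/5 = 0.3300 s
robot in T_r: 1.6500·0.0400 = 0.0660 m
robot covers 1.6500·0.3300 − ½·5.0000·0.3300² = 0.2722 m while stopping
human closes 0.6000·0.3700 = 0.2220 m
margins: 0.2000+0.0500+0.0250 = 0.2750 m
S_min ≈ 0.0660+0.2722+0.2220+0.2750  ⇒  S_min = 3341/4000 m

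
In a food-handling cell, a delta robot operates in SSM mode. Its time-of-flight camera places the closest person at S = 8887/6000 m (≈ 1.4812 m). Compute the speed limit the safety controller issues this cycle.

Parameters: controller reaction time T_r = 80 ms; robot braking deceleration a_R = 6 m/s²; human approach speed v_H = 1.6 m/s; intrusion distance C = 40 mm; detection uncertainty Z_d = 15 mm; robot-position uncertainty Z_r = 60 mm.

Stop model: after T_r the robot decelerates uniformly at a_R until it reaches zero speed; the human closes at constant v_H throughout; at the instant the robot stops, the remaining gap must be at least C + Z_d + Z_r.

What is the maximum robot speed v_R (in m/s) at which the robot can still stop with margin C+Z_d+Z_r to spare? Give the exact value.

v_R_max = 23/10 m/s = 2.3000 m/s

quadratic (1/12)·v² + (26/75)·v + (-7429/6000) = 0
  disc = (26/75)² − 4·(1/12)·(-7429/6000) = 5329/10000 ; √disc = 73/100
  v_R = (−(26/75) + 73/100) / (2·(1/12)) = 23/10 m/s
check:
braking lasts T_s = (23/10)/6 = 0.3833 s
robot in T_r: 2.3000·0.0800 = 0.1840 m
robot covers 2.3000·0.3833 − ½·6.0000·0.3833² = 0.4408 m while stopping
human closes 1.6000·0.4633 = 0.7413 m
residual clearance needed = 0.0400+0.0150+0.0600 = 0.1150 m
sum ≈ 0.1840+0.4408+0.7413+0.1150 ≈ 1.4812 m = S ✓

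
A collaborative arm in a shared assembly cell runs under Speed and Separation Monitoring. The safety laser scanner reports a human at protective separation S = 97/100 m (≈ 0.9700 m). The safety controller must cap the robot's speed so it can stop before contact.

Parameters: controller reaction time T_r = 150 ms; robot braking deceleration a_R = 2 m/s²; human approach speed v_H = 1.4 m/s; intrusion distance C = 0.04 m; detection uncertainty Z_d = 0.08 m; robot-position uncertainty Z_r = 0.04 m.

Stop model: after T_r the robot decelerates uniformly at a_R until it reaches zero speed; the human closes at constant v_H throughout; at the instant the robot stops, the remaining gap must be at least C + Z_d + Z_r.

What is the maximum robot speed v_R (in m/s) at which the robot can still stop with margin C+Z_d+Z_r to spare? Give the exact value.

v_R_max = 3/5 m/s = 0.6000 m/s

at the boundary: (1/4)·v² + (17/20)·v + (-3/5) = 0
  disc = (17/20)² − 4·(1/4)·(-3/5) = 529/400 ; √disc = 23/20
  v_R = (−(17/20) + 23/20) / (2·(1/4)) = 3/5 m/s
check:
stop time T_s = (3/5)/2 = 0.3000 s
reaction-phase robot travel = 0.6000·0.1500 = 0.0900 m
robot under decel: 0.6000²/(2·2.0000) = 0.0900 m
person approaches 1.4000·(0.1500+0.3000) = 0.6300 m
C+Z_d+Z_r = 0.0400+0.0800+0.0400 = 0.1600 m
sum ≈ 0.0900+0.0900+0.6300+0.1600 ≈ 0.9700 m = S ✓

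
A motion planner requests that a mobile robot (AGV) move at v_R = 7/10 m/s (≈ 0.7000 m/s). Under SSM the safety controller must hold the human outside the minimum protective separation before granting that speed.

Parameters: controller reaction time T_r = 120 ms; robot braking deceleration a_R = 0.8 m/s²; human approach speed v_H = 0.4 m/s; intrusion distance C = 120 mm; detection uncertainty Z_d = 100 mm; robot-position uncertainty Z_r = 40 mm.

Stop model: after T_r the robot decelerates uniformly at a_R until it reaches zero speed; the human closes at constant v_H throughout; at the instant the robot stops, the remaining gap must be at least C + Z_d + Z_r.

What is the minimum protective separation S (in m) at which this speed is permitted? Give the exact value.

S_min = 4193/4000 m = 1.0482 m

T_s = v_R/a_R = (7/10)/(4/5) = 0.8750 s
robot in T_r: 0.7000·0.1200 = 0.0840 m
braking distance = 0.7000²/(2·0.8000) = 0.3063 m
human over T_r+T_s: 0.4000·(0.1200+0.8750) = 0.3980 m
residual clearance needed = 0.1200+0.1000+0.0400 = 0.2600 m
S_min ≈ 0.0840+0.3063+0.3980+0.2600  ⇒  S_min = 4193/4000 m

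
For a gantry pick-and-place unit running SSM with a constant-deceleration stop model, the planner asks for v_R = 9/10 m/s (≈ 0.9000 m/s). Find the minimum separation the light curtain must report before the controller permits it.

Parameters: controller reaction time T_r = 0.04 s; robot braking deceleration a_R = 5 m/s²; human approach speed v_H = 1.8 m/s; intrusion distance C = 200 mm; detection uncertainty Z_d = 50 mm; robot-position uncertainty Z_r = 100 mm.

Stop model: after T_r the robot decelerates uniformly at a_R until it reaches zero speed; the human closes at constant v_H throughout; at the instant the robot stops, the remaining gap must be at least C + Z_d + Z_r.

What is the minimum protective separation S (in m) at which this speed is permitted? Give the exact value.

T_s = v_R/a_R = (9/10)/5 = 0.1800 s
robot covers v_R·T_r = 0.9000·0.0400 = 0.0360 m before braking
braking distance = 0.9000²/(2·5.0000) = 0.0810 m
human closes 1.8000·0.2200 = 0.3960 m
margins: 0.2000+0.0500+0.1000 = 0.3500 m
S_min ≈ 0.0360+0.0810+0.3960+0.3500  ⇒  S_min = 863/1000 m

S_min = 863/1000 m = 0.8630 m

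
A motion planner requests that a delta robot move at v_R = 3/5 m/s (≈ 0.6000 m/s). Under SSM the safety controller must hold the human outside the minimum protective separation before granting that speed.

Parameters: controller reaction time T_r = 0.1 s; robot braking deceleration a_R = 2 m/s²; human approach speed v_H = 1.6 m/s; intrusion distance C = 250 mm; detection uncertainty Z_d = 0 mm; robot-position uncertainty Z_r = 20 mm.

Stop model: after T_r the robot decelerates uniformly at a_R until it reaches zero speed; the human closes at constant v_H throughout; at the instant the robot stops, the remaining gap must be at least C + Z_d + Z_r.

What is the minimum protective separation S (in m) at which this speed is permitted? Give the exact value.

S_min = 53/50 m = 1.0600 m

braking lasts T_s = (3/5)/2 = 0.3000 s
robot covers v_R·T_r = 0.6000·0.1000 = 0.0600 m before braking
robot covers 0.6000·0.3000 − ½·2.0000·0.3000² = 0.0900 m while stopping
person approaches 1.6000·(0.1000+0.3000) = 0.6400 m
residual clearance needed = 0.2500+0.0000+0.0200 = 0.2700 m
S_min ≈ 0.0600+0.0900+0.6400+0.2700  ⇒  S_min = 53/50 m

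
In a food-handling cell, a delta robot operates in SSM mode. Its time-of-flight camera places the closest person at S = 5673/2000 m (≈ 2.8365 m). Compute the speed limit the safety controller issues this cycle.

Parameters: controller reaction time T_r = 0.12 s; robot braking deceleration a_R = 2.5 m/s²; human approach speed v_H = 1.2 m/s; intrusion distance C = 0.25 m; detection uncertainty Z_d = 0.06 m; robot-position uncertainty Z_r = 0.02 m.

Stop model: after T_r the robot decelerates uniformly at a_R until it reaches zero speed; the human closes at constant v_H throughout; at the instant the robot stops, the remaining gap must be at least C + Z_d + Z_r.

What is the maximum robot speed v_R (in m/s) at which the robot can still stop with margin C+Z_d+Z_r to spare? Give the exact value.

v_R_max = 9/4 m/s = 2.2500 m/s

quadratic (1/5)·v² + (3/5)·v + (-189/80) = 0
  disc = (3/5)² − 4·(1/5)·(-189/80) = 9/4 ; √disc = 3/2
  v_R = (−(3/5) + 3/2) / (2·(1/5)) = 9/4 m/s
check:
braking lasts T_s = (9/4)/(5/2) = 0.9000 s
reaction-phase robot travel = 2.2500·0.1200 = 0.2700 m
braking distance = 2.2500²/(2·2.5000) = 1.0125 m
person approaches 1.2000·(0.1200+0.9000) = 1.2240 m
C+Z_d+Z_r = 0.2500+0.0600+0.0200 = 0.3300 m
sum ≈ 0.2700+1.0125+1.2240+0.3300 ≈ 2.8365 m = S ✓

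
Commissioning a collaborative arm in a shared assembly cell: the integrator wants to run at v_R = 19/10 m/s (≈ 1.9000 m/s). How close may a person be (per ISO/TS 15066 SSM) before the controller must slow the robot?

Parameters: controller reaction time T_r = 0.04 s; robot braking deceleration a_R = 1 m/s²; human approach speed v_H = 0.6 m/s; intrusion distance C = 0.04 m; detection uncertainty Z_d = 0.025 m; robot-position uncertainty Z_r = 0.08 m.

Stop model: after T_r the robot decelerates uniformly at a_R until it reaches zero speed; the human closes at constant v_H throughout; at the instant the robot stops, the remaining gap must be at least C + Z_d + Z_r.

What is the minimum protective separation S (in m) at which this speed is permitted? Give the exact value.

T_s = v_R/a_R = (19/10)/1 = 1.9000 s
reaction-phase robot travel = 1.9000·0.0400 = 0.0760 m
robot under decel: 1.9000²/(2·1.0000) = 1.8050 m
person approaches 0.6000·(0.0400+1.9000) = 1.1640 m
residual clearance needed = 0.0400+0.0250+0.0800 = 0.1450 m
S_min ≈ 0.0760+1.8050+1.1640+0.1450  ⇒  S_min = 319/100 m

S_min = 319/100 m = 3.1900 m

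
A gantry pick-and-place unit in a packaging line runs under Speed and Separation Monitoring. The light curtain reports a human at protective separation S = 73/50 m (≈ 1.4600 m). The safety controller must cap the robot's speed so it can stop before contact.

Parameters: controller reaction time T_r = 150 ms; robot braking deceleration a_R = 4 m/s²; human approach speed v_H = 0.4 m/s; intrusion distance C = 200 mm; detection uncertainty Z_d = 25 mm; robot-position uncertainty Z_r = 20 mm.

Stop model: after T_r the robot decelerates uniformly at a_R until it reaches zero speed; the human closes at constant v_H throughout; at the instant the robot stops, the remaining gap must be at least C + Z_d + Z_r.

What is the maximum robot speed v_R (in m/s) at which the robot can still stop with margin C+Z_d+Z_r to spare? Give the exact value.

collect terms ⇒ (1/8)·v_R² + (1/4)·v_R + (-231/200) = 0
  disc = (1/4)² − 4·(1/8)·(-231/200) = 16/25 ; √disc = 4/5
  v_R = (−(1/4) + 4/5) / (2·(1/8)) = 11/5 m/s
check:
T_s = v_R/a_R = (11/5)/4 = 0.5500 s
reaction-phase robot travel = 2.2000·0.1500 = 0.3300 m
robot under decel: 2.2000²/(2·4.0000) = 0.6050 m
human over T_r+T_s: 0.4000·(0.1500+0.5500) = 0.2800 m
C+Z_d+Z_r = 0.2000+0.0250+0.0200 = 0.2450 m
sum ≈ 0.3300+0.6050+0.2800+0.2450 ≈ 1.4600 m = S ✓

v_R_max = 11/5 m/s = 2.2000 m/s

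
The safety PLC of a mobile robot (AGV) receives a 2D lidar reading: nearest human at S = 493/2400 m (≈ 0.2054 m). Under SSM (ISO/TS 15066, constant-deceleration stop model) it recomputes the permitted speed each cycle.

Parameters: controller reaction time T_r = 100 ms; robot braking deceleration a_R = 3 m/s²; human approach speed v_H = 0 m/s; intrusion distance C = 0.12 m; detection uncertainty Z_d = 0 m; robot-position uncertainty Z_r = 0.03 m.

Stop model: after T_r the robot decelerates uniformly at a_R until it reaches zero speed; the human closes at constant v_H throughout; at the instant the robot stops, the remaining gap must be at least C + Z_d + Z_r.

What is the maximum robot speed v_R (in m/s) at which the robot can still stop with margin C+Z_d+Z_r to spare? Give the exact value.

quadratic (1/6)·v² + (1/10)·v + (-133/2400) = 0
  disc = (1/10)² − 4·(1/6)·(-133/2400) = 169/3600 ; √disc = 13/60
  v_R = (−(1/10) + 13/60) / (2·(1/6)) = 7/20 m/s
check:
stop time T_s = (7/20)/3 = 0.1167 s
reaction-phase robot travel = 0.3500·0.1000 = 0.0350 m
robot under decel: 0.3500²/(2·3.0000) = 0.0204 m
human over T_r+T_s: 0.0000·(0.1000+0.1167) = 0.0000 m
C+Z_d+Z_r = 0.1200+0.0000+0.0300 = 0.1500 m
sum ≈ 0.0350+0.0204+0.0000+0.1500 ≈ 0.2054 m = S ✓

v_R_max = 7/20 m/s = 0.3500 m/s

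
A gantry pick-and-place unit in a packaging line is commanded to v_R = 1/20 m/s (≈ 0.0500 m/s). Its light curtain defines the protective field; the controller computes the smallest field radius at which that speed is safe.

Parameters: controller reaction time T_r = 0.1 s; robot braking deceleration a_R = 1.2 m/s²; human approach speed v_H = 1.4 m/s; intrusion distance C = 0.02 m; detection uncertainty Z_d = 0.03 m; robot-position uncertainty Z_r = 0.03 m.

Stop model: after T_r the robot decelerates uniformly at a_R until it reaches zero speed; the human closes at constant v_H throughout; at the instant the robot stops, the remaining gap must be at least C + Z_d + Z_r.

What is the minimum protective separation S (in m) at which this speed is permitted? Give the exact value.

S_min = 91/320 m = 0.2844 m

stop time T_s = (1/20)/(6/5) = 0.0417 s
robot in T_r: 0.0500·0.1000 = 0.0050 m
robot covers 0.0500·0.0417 − ½·1.2000·0.0417² = 0.0010 m while stopping
human over T_r+T_s: 1.4000·(0.1000+0.0417) = 0.1983 m
margins: 0.0200+0.0300+0.0300 = 0.0800 m
S_min ≈ 0.0050+0.0010+0.1983+0.0800  ⇒  S_min = 91/320 m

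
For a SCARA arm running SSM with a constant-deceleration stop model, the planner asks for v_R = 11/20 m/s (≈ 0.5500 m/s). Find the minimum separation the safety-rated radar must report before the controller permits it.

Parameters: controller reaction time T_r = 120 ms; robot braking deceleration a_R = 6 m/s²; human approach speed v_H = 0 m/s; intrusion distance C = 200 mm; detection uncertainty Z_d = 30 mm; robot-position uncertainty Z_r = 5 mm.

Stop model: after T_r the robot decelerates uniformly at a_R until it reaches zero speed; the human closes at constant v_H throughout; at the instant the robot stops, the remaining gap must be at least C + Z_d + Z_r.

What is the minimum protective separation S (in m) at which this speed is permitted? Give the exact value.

S_min = 7829/24000 m = 0.3262 m

stop time T_s = (11/20)/6 = 0.0917 s
robot in T_r: 0.5500·0.1200 = 0.0660 m
braking distance = 0.5500²/(2·6.0000) = 0.0252 m
human over T_r+T_s: 0.0000·(0.1200+0.0917) = 0.0000 m
C+Z_d+Z_r = 0.2000+0.0300+0.0050 = 0.2350 m
S_min ≈ 0.0660+0.0252+0.0000+0.2350  ⇒  S_min = 7829/24000 m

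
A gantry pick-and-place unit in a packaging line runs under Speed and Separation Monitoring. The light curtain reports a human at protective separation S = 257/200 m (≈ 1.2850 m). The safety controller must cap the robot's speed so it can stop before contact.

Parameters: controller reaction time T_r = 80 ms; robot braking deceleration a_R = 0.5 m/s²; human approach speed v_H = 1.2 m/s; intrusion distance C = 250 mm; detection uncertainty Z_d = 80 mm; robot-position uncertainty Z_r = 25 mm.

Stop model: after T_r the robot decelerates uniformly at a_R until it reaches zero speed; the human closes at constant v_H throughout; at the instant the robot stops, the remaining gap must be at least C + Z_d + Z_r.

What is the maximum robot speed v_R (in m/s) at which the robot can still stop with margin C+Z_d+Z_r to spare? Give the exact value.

v_R_max = 3/10 m/s = 0.3000 m/s

at the boundary: (1)·v² + (62/25)·v + (-417/500) = 0
  disc = (62/25)² − 4·(1)·(-417/500) = 5929/625 ; √disc = 77/25
  v_R = (−(62/25) + 77/25) / (2·(1)) = 3/10 m/s
check:
T_s = v_R/a_R = (3/10)/(1/2) = 0.6000 s
reaction-phase robot travel = 0.3000·0.0800 = 0.0240 m
robot covers 0.3000·0.6000 − ½·0.5000·0.6000² = 0.0900 m while stopping
human over T_r+T_s: 1.2000·(0.0800+0.6000) = 0.8160 m
margins: 0.2500+0.0800+0.0250 = 0.3550 m
sum ≈ 0.0240+0.0900+0.8160+0.3550 ≈ 1.2850 m = S ✓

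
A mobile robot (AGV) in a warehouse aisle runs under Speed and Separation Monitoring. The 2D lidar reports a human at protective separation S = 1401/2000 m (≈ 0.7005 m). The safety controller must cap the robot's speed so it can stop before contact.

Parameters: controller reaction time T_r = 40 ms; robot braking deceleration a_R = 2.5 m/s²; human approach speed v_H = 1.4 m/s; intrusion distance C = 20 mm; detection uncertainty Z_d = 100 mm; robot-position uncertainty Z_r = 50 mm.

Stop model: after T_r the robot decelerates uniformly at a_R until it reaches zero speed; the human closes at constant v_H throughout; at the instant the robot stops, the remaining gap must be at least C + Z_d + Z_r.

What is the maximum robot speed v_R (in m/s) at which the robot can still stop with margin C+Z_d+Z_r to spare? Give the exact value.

v_R_max = 13/20 m/s = 0.6500 m/s

collect terms ⇒ (1/5)·v_R² + (3/5)·v_R + (-949/2000) = 0
  disc = (3/5)² − 4·(1/5)·(-949/2000) = 1849/2500 ; √disc = 43/50
  v_R = (−(3/5) + 43/50) / (2·(1/5)) = 13/20 m/s
check:
braking lasts T_s = (13/20)/(5/2) = 0.2600 s
robot in T_r: 0.6500·0.0400 = 0.0260 m
braking distance = 0.6500²/(2·2.5000) = 0.0845 m
human over T_r+T_s: 1.4000·(0.0400+0.2600) = 0.4200 m
margins: 0.0200+0.1000+0.0500 = 0.1700 m
sum ≈ 0.0260+0.0845+0.4200+0.1700 ≈ 0.7005 m = S ✓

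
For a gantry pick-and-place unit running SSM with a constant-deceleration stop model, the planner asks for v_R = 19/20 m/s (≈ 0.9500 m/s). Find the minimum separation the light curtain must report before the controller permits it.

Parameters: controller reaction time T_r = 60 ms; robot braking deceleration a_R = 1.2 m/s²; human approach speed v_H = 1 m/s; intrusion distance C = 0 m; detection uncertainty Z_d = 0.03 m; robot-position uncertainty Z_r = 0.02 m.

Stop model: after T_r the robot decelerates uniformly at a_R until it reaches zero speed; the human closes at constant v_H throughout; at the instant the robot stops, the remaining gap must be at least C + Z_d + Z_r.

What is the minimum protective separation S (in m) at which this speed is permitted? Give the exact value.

S_min = 32033/24000 m = 1.3347 m

braking lasts T_s = (19/20)/(6/5) = 0.7917 s
robot covers v_R·T_r = 0.9500·0.0600 = 0.0570 m before braking
robot under decel: 0.9500²/(2·1.2000) = 0.3760 m
human closes 1.0000·0.8517 = 0.8517 m
C+Z_d+Z_r = 0.0000+0.0300+0.0200 = 0.0500 m
S_min ≈ 0.0570+0.3760+0.8517+0.0500  ⇒  S_min = 32033/24000 m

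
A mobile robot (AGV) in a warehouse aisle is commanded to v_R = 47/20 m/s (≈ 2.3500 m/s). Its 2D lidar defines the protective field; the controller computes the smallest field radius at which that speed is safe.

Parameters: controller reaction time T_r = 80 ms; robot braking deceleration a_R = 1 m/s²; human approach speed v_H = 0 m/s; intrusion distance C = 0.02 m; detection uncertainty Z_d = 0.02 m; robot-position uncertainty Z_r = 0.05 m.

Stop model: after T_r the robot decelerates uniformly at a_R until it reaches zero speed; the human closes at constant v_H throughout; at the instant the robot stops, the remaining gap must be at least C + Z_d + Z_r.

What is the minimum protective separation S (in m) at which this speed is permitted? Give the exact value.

T_s = v_R/a_R = (47/20)/1 = 2.3500 s
robot covers v_R·T_r = 2.3500·0.0800 = 0.1880 m before braking
braking distance = 2.3500²/(2·1.0000) = 2.7612 m
person approaches 0.0000·(0.0800+2.3500) = 0.0000 m
residual clearance needed = 0.0200+0.0200+0.0500 = 0.0900 m
S_min ≈ 0.1880+2.7612+0.0000+0.0900  ⇒  S_min = 12157/4000 m

S_min = 12157/4000 m = 3.0393 m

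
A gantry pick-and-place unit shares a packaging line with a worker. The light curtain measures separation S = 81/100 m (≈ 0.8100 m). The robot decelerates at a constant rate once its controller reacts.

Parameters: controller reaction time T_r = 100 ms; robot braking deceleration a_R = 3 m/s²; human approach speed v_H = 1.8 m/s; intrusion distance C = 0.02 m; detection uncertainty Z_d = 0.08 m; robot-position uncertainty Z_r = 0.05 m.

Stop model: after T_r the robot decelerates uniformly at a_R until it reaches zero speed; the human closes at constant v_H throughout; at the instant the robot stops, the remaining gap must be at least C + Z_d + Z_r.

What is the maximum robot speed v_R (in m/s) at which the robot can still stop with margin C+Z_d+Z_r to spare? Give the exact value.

v_R_max = 3/5 m/s = 0.6000 m/s

at the boundary: (1/6)·v² + (7/10)·v + (-12/25) = 0
  disc = (7/10)² − 4·(1/6)·(-12/25) = 81/100 ; √disc = 9/10
  v_R = (−(7/10) + 9/10) / (2·(1/6)) = 3/5 m/s
check:
braking lasts T_s = (3/5)/3 = 0.2000 s
reaction-phase robot travel = 0.6000·0.1000 = 0.0600 m
braking distance = 0.6000²/(2·3.0000) = 0.0600 m
human closes 1.8000·0.3000 = 0.5400 m
C+Z_d+Z_r = 0.0200+0.0800+0.0500 = 0.1500 m
sum ≈ 0.0600+0.0600+0.5400+0.1500 ≈ 0.8100 m = S ✓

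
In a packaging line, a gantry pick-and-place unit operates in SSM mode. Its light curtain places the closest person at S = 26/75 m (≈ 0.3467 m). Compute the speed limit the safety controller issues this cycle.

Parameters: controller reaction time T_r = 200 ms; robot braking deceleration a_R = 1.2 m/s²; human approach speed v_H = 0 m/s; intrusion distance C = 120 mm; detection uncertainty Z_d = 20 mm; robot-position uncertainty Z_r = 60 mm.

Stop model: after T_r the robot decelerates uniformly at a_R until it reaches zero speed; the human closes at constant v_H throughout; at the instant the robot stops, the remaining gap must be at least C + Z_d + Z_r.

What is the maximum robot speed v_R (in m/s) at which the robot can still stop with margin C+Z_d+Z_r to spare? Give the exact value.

v_R_max = 2/5 m/s = 0.4000 m/s

quadratic (5/12)·v² + (1/5)·v + (-11/75) = 0
  disc = (1/5)² − 4·(5/12)·(-11/75) = 64/225 ; √disc = 8/15
  v_R = (−(1/5) + 8/15) / (2·(5/12)) = 2/5 m/s
check:
stop time T_s = (2/5)/(6/5) = 0.3333 s
reaction-phase robot travel = 0.4000·0.2000 = 0.0800 m
braking distance = 0.4000²/(2·1.2000) = 0.0667 m
human closes 0.0000·0.5333 = 0.0000 m
residual clearance needed = 0.1200+0.0200+0.0600 = 0.2000 m
sum ≈ 0.0800+0.0667+0.0000+0.2000 ≈ 0.3467 m = S ✓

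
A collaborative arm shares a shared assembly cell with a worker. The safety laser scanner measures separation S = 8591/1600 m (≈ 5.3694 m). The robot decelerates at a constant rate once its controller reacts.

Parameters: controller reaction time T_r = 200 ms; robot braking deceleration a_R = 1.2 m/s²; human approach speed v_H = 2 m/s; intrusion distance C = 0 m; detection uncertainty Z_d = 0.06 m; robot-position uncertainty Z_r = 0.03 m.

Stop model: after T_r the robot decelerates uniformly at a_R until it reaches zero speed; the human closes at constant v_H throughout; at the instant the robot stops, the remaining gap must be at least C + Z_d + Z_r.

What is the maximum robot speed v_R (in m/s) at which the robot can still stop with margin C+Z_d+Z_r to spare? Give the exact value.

v_R_max = 37/20 m/s = 1.8500 m/s

quadratic (5/12)·v² + (28/15)·v + (-7807/1600) = 0
  disc = (28/15)² − 4·(5/12)·(-7807/1600) = 167281/14400 ; √disc = 409/120
  v_R = (−(28/15) + 409/120) / (2·(5/12)) = 37/20 m/s
check:
braking lasts T_s = (37/20)/(6/5) = 1.5417 s
robot in T_r: 1.8500·0.2000 = 0.3700 m
braking distance = 1.8500²/(2·1.2000) = 1.4260 m
human over T_r+T_s: 2.0000·(0.2000+1.5417) = 3.4833 m
margins: 0.0000+0.0600+0.0300 = 0.0900 m
sum ≈ 0.3700+1.4260+3.4833+0.0900 ≈ 5.3694 m = S ✓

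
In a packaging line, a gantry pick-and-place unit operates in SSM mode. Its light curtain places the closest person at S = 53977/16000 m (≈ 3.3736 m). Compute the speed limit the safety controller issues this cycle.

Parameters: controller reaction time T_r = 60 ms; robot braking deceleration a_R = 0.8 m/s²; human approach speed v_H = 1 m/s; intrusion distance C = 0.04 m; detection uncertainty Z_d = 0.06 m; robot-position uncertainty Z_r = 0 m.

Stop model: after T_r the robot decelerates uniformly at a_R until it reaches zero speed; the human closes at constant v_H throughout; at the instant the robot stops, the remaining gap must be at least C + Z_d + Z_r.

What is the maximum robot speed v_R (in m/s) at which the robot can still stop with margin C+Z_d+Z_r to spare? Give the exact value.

collect terms ⇒ (5/8)·v_R² + (131/100)·v_R + (-51417/16000) = 0
  disc = (131/100)² − 4·(5/8)·(-51417/16000) = 1560001/160000 ; √disc = 1249/400
  v_R = (−(131/100) + 1249/400) / (2·(5/8)) = 29/20 m/s
check:
stop time T_s = (29/20)/(4/5) = 1.8125 s
reaction-phase robot travel = 1.4500·0.0600 = 0.0870 m
robot covers 1.4500·1.8125 − ½·0.8000·1.8125² = 1.3141 m while stopping
human over T_r+T_s: 1.0000·(0.0600+1.8125) = 1.8725 m
residual clearance needed = 0.0400+0.0600+0.0000 = 0.1000 m
sum ≈ 0.0870+1.3141+1.8725+0.1000 ≈ 3.3736 m = S ✓

v_R_max = 29/20 m/s = 1.4500 m/s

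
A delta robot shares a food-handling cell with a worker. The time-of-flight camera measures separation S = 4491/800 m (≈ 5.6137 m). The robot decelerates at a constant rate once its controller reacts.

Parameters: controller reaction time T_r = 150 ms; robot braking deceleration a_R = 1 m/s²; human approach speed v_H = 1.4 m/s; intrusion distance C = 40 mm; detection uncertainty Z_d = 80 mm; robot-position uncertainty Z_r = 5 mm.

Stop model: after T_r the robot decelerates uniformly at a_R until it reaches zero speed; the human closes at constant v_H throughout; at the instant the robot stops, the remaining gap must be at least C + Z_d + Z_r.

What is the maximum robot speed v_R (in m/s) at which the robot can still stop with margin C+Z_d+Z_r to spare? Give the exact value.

v_R_max = 41/20 m/s = 2.0500 m/s

collect terms ⇒ (1/2)·v_R² + (31/20)·v_R + (-4223/800) = 0
  disc = (31/20)² − 4·(1/2)·(-4223/800) = 324/25 ; √disc = 18/5
  v_R = (−(31/20) + 18/5) / (2·(1/2)) = 41/20 m/s
check:
stop time T_s = (41/20)/1 = 2.0500 s
robot covers v_R·T_r = 2.0500·0.1500 = 0.3075 m before braking
braking distance = 2.0500²/(2·1.0000) = 2.1012 m
person approaches 1.4000·(0.1500+2.0500) = 3.0800 m
margins: 0.0400+0.0800+0.0050 = 0.1250 m
sum ≈ 0.3075+2.1012+3.0800+0.1250 ≈ 5.6137 m = S ✓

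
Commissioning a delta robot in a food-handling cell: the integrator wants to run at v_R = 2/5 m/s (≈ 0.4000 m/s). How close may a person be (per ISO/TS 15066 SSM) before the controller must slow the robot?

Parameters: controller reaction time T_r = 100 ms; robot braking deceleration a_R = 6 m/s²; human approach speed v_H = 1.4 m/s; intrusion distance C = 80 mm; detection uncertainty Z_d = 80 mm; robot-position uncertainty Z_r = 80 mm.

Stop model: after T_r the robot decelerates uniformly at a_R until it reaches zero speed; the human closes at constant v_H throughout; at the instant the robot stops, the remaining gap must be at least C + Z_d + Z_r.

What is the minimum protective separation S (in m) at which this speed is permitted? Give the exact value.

stop time T_s = (2/5)/6 = 0.0667 s
reaction-phase robot travel = 0.4000·0.1000 = 0.0400 m
braking distance = 0.4000²/(2·6.0000) = 0.0133 m
person approaches 1.4000·(0.1000+0.0667) = 0.2333 m
residual clearance needed = 0.0800+0.0800+0.0800 = 0.2400 m
S_min ≈ 0.0400+0.0133+0.2333+0.2400  ⇒  S_min = 79/150 m

S_min = 79/150 m = 0.5267 m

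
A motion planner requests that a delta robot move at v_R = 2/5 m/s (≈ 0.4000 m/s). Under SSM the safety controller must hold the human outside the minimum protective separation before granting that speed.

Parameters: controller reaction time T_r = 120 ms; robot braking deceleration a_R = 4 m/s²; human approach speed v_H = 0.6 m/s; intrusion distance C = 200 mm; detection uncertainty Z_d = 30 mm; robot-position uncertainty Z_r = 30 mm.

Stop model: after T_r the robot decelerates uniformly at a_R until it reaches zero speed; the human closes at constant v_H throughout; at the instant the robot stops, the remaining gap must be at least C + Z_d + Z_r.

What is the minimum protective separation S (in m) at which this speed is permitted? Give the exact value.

braking lasts T_s = (2/5)/4 = 0.1000 s
robot covers v_R·T_r = 0.4000·0.1200 = 0.0480 m before braking
braking distance = 0.4000²/(2·4.0000) = 0.0200 m
person approaches 0.6000·(0.1200+0.1000) = 0.1320 m
residual clearance needed = 0.2000+0.0300+0.0300 = 0.2600 m
S_min ≈ 0.0480+0.0200+0.1320+0.2600  ⇒  S_min = 23/50 m

S_min = 23/50 m = 0.4600 m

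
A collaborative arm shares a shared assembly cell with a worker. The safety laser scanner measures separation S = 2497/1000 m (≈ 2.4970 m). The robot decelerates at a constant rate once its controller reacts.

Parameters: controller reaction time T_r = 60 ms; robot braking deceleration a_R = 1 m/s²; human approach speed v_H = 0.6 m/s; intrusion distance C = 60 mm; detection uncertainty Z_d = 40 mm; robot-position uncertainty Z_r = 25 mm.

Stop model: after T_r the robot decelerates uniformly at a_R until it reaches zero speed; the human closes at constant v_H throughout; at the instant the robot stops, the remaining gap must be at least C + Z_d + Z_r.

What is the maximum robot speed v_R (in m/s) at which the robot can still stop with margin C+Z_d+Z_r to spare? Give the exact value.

v_R_max = 8/5 m/s = 1.6000 m/s

at the boundary: (1/2)·v² + (33/50)·v + (-292/125) = 0
  disc = (33/50)² − 4·(1/2)·(-292/125) = 12769/2500 ; √disc = 113/50
  v_R = (−(33/50) + 113/50) / (2·(1/2)) = 8/5 m/s
check:
stop time T_s = (8/5)/1 = 1.6000 s
reaction-phase robot travel = 1.6000·0.0600 = 0.0960 m
robot under decel: 1.6000²/(2·1.0000) = 1.2800 m
human closes 0.6000·1.6600 = 0.9960 m
margins: 0.0600+0.0400+0.0250 = 0.1250 m
sum ≈ 0.0960+1.2800+0.9960+0.1250 ≈ 2.4970 m = S ✓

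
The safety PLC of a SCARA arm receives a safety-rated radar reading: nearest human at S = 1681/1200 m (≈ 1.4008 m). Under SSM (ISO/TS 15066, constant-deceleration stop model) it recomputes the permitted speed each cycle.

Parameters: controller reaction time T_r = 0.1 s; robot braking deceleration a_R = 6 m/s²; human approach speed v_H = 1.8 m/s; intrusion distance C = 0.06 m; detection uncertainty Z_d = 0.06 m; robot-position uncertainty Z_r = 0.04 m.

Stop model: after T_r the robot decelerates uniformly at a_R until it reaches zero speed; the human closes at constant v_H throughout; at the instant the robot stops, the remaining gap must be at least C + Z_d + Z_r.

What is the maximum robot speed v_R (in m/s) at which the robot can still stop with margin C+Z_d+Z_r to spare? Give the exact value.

quadratic (1/12)·v² + (2/5)·v + (-1273/1200) = 0
  disc = (2/5)² − 4·(1/12)·(-1273/1200) = 1849/3600 ; √disc = 43/60
  v_R = (−(2/5) + 43/60) / (2·(1/12)) = 19/10 m/s
check:
braking lasts T_s = (19/10)/6 = 0.3167 s
reaction-phase robot travel = 1.9000·0.1000 = 0.1900 m
robot covers 1.9000·0.3167 − ½·6.0000·0.3167² = 0.3008 m while stopping
person approaches 1.8000·(0.1000+0.3167) = 0.7500 m
residual clearance needed = 0.0600+0.0600+0.0400 = 0.1600 m
sum ≈ 0.1900+0.3008+0.7500+0.1600 ≈ 1.4008 m = S ✓

v_R_max = 19/10 m/s = 1.9000 m/s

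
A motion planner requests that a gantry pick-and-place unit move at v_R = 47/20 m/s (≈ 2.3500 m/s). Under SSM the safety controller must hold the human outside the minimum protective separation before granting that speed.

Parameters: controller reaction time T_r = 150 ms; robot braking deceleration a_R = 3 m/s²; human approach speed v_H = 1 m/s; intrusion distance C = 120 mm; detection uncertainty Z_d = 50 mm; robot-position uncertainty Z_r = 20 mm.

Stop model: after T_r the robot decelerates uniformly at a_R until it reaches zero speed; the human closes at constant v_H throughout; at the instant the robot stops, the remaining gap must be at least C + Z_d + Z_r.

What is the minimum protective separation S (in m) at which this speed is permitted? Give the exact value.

braking lasts T_s = (47/20)/3 = 0.7833 s
reaction-phase robot travel = 2.3500·0.1500 = 0.3525 m
robot under decel: 2.3500²/(2·3.0000) = 0.9204 m
human closes 1.0000·0.9333 = 0.9333 m
C+Z_d+Z_r = 0.1200+0.0500+0.0200 = 0.1900 m
S_min ≈ 0.3525+0.9204+0.9333+0.1900  ⇒  S_min = 1917/800 m

S_min = 1917/800 m = 2.3963 m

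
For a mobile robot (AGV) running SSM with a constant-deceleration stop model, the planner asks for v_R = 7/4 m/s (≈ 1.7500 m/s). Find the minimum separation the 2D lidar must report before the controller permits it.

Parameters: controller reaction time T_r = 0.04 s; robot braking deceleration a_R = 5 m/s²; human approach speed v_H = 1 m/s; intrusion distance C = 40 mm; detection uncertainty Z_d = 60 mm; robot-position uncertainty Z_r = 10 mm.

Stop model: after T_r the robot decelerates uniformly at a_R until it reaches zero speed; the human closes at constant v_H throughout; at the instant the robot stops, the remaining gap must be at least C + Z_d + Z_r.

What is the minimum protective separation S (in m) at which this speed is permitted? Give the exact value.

braking lasts T_s = (7/4)/5 = 0.3500 s
reaction-phase robot travel = 1.7500·0.0400 = 0.0700 m
robot covers 1.7500·0.3500 − ½·5.0000·0.3500² = 0.3063 m while stopping
person approaches 1.0000·(0.0400+0.3500) = 0.3900 m
residual clearance needed = 0.0400+0.0600+0.0100 = 0.1100 m
S_min ≈ 0.0700+0.3063+0.3900+0.1100  ⇒  S_min = 701/800 m

S_min = 701/800 m = 0.8762 m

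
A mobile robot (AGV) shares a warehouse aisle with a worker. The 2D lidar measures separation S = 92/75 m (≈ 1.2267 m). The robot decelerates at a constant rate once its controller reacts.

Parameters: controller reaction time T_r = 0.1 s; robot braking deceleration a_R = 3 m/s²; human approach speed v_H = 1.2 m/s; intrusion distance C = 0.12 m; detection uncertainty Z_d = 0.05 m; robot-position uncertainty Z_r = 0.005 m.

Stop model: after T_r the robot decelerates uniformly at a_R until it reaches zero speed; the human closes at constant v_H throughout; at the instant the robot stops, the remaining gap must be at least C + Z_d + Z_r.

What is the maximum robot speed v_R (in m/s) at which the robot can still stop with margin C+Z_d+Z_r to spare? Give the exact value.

v_R_max = 13/10 m/s = 1.3000 m/s

at the boundary: (1/6)·v² + (1/2)·v + (-559/600) = 0
  disc = (1/2)² − 4·(1/6)·(-559/600) = 196/225 ; √disc = 14/15
  v_R = (−(1/2) + 14/15) / (2·(1/6)) = 13/10 m/s
check:
stop time T_s = (13/10)/3 = 0.4333 s
robot covers v_R·T_r = 1.3000·0.1000 = 0.1300 m before braking
braking distance = 1.3000²/(2·3.0000) = 0.2817 m
human closes 1.2000·0.5333 = 0.6400 m
residual clearance needed = 0.1200+0.0500+0.0050 = 0.1750 m
sum ≈ 0.1300+0.2817+0.6400+0.1750 ≈ 1.2267 m = S ✓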